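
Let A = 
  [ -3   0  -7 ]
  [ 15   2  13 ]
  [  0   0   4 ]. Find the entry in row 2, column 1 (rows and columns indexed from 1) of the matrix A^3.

105

Characteristic polynomial: s^3 - 3s^2 - 10s + 24 = (s - 4)(s - 2)(s + 3), so the eigenvalues are -3, 2, 4.
s=4: eigenvector (-1, -1, 1).
s=2: eigenvector (0, 1, 0).
s=-3: eigenvector (1, -3, 0).
P = [[-1, 0, 1], [-1, 1, -3], [1, 0, 0]], D = diag(4, 2, -3), P⁻¹ = [[0, 0, 1], [3, 1, 4], [1, 0, 1]].
A³ = P·diag(64, 8, -27)·P⁻¹ = [[-27, 0, -91], [105, 8, 49], [0, 0, 64]].
The requested entry is 105.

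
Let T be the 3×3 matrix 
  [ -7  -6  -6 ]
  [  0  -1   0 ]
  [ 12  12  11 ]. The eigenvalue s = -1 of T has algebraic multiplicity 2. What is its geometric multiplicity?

2

T + 1I = [[-6, -6, -6], [0, 0, 0], [12, 12, 12]].
This matrix has rank 1, so its null space has dimension 3 − 1 = 2.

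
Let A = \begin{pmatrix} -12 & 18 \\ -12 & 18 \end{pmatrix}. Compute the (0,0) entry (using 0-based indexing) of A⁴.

Characteristic polynomial: s^2 - 6s = s(s - 6), so the eigenvalues are 0, 6.
s=0: eigenvector (3, 2).
s=6: eigenvector (1, 1).
P = [[3, 1], [2, 1]], D = diag(0, 6), P⁻¹ = [[1, -1], [-2, 3]].
A⁴ = P·diag(0, 1296)·P⁻¹ = [[-2592, 3888], [-2592, 3888]].
The requested entry is -2592.

-2592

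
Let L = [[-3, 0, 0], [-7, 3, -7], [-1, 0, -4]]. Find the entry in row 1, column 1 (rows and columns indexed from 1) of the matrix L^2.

Characteristic polynomial: t^3 + 4t^2 - 9t - 36 = (t - 3)(t + 3)(t + 4), so the eigenvalues are -4, -3, 3.
t=-4: eigenvector (0, 1, 1).
t=3: eigenvector (0, 1, 0).
t=-3: eigenvector (1, 0, -1).
P = [[0, 0, 1], [1, 1, 0], [1, 0, -1]], D = diag(-4, 3, -3), P⁻¹ = [[1, 0, 1], [-1, 1, -1], [1, 0, 0]].
L² = P·diag(16, 9, 9)·P⁻¹ = [[9, 0, 0], [7, 9, 7], [7, 0, 16]].
The requested entry is 9.

9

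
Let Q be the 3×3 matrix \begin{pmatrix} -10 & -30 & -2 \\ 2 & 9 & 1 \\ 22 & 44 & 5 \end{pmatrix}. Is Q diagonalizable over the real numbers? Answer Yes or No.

No

Characteristic polynomial: p(t) = t^3 - 4t^2 - 35t + 150 = (t - 5)^2(t + 6).
t = 5 has algebraic multiplicity 2; rank(Q − 5I) = 2, so geometric multiplicity = 1.
Geometric multiplicity < algebraic multiplicity, so Q is not diagonalizable.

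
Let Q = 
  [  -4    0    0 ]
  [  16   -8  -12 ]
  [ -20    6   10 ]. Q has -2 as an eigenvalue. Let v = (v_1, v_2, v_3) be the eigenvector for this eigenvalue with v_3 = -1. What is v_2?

Q + 2I = [[-2, 0, 0], [16, -6, -12], [-20, 6, 12]].
Solving (Q + 2I)v = 0 gives the eigenspace spanned by (0, 2, -1).
With v_3 = -1, v = (0, 2, -1), so v_2 = 2.

2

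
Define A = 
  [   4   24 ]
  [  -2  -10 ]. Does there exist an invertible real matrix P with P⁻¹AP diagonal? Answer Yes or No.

Yes

Characteristic polynomial: p(μ) = μ^2 + 6μ + 8 = (μ + 2)(μ + 4).
All 2 eigenvalues are distinct, so A is diagonalizable.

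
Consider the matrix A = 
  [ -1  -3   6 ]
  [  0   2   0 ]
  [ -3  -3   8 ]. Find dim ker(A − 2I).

A − 2I = [[-3, -3, 6], [0, 0, 0], [-3, -3, 6]].
This matrix has rank 1, so its null space has dimension 3 − 1 = 2.

2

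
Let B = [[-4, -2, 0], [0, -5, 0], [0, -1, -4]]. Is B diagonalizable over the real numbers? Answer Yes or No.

Yes

Characteristic polynomial: p(s) = s^3 + 13s^2 + 56s + 80 = (s + 4)^2(s + 5).
s = -4 has algebraic multiplicity 2; rank(B + 4I) = 1, so geometric multiplicity = 2.
Every eigenvalue has geometric = algebraic multiplicity, so B is diagonalizable.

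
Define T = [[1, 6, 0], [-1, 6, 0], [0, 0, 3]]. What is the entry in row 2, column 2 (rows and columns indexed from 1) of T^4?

606

Characteristic polynomial: r^3 - 10r^2 + 33r - 36 = (r - 4)(r - 3)^2, so the eigenvalues are 3, 3, 4.
r=3: eigenvector (3, 1, 0).
r=3: eigenvector (0, 0, 1).
r=4: eigenvector (2, 1, 0).
P = [[3, 0, 2], [1, 0, 1], [0, 1, 0]], D = diag(3, 3, 4), P⁻¹ = [[1, -2, 0], [0, 0, 1], [-1, 3, 0]].
T⁴ = P·diag(81, 81, 256)·P⁻¹ = [[-269, 1050, 0], [-175, 606, 0], [0, 0, 81]].
The requested entry is 606.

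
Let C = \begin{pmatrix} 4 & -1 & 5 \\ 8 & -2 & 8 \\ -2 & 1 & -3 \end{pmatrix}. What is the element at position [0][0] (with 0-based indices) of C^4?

-14

Characteristic polynomial: μ^3 + μ^2 - 4μ - 4 = (μ - 2)(μ + 1)(μ + 2), so the eigenvalues are -2, -1, 2.
μ=2: eigenvector (1, 2, 0).
μ=-1: eigenvector (-1, 0, 1).
μ=-2: eigenvector (-1, -1, 1).
P = [[1, -1, -1], [2, 0, -1], [0, 1, 1]], D = diag(2, -1, -2), P⁻¹ = [[1, 0, 1], [-2, 1, -1], [2, -1, 2]].
C⁴ = P·diag(16, 1, 16)·P⁻¹ = [[-14, 15, -15], [0, 16, 0], [30, -15, 31]].
The requested entry is -14.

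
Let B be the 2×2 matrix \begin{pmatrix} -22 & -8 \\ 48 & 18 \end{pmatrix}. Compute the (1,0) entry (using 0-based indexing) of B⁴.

Characteristic polynomial: s^2 + 4s - 12 = (s - 2)(s + 6), so the eigenvalues are -6, 2.
s=-6: eigenvector (-1, 2).
s=2: eigenvector (1, -3).
P = [[-1, 1], [2, -3]], D = diag(-6, 2), P⁻¹ = [[-3, -1], [-2, -1]].
B⁴ = P·diag(1296, 16)·P⁻¹ = [[3856, 1280], [-7680, -2544]].
The requested entry is -7680.

-7680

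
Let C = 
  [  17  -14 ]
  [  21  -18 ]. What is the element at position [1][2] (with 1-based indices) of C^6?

6734

Characteristic polynomial: s^2 + s - 12 = (s - 3)(s + 4), so the eigenvalues are -4, 3.
s=-4: eigenvector (-2, -3).
s=3: eigenvector (1, 1).
P = [[-2, 1], [-3, 1]], D = diag(-4, 3), P⁻¹ = [[1, -1], [3, -2]].
C⁶ = P·diag(4096, 729)·P⁻¹ = [[-6005, 6734], [-10101, 10830]].
The requested entry is 6734.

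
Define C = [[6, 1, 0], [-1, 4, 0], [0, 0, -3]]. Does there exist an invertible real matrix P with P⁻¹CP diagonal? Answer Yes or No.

Characteristic polynomial: p(μ) = μ^3 - 7μ^2 - 5μ + 75 = (μ - 5)^2(μ + 3).
μ = 5 has algebraic multiplicity 2; rank(C − 5I) = 2, so geometric multiplicity = 1.
Geometric multiplicity < algebraic multiplicity, so C is not diagonalizable.

No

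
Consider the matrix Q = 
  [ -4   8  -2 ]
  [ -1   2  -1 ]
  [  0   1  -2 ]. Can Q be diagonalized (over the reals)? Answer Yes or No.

No

Characteristic polynomial: p(μ) = μ^3 + 4μ^2 + 5μ + 2 = (μ + 1)^2(μ + 2).
μ = -1 has algebraic multiplicity 2; rank(Q + 1I) = 2, so geometric multiplicity = 1.
Geometric multiplicity < algebraic multiplicity, so Q is not diagonalizable.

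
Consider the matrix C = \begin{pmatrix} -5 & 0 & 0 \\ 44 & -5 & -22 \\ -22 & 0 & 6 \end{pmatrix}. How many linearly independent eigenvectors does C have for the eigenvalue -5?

2

C + 5I = [[0, 0, 0], [44, 0, -22], [-22, 0, 11]].
This matrix has rank 1, so its null space has dimension 3 − 1 = 2.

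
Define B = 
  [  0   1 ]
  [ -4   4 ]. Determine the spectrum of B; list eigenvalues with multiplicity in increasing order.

2, 2

Characteristic polynomial: p(μ) = μ^2 - 4μ + 4 = (μ - 2)^2.
Roots (with multiplicity): 2, 2.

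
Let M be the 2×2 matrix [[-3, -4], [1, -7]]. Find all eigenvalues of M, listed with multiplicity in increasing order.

Characteristic polynomial: p(r) = r^2 + 10r + 25 = (r + 5)^2.
Roots (with multiplicity): -5, -5.

-5, -5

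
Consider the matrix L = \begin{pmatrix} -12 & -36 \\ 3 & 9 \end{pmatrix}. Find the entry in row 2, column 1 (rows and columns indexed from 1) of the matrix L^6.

Characteristic polynomial: r^2 + 3r = r(r + 3), so the eigenvalues are -3, 0.
r=0: eigenvector (-3, 1).
r=-3: eigenvector (-4, 1).
P = [[-3, -4], [1, 1]], D = diag(0, -3), P⁻¹ = [[1, 4], [-1, -3]].
L⁶ = P·diag(0, 729)·P⁻¹ = [[2916, 8748], [-729, -2187]].
The requested entry is -729.

-729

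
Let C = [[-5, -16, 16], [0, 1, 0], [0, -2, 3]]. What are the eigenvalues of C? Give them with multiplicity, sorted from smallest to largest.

-5, 1, 3

Characteristic polynomial: p(t) = t^3 + t^2 - 17t + 15 = (t - 3)(t - 1)(t + 5).
Roots (with multiplicity): -5, 1, 3.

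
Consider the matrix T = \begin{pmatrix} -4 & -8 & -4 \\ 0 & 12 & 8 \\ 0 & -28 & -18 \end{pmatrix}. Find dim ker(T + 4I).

2

T + 4I = [[0, -8, -4], [0, 16, 8], [0, -28, -14]].
This matrix has rank 1, so its null space has dimension 3 − 1 = 2.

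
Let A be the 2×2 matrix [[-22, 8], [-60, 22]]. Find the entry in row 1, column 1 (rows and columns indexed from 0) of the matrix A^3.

88

Characteristic polynomial: μ^2 - 4 = (μ - 2)(μ + 2), so the eigenvalues are -2, 2.
μ=-2: eigenvector (-2, -5).
μ=2: eigenvector (1, 3).
P = [[-2, 1], [-5, 3]], D = diag(-2, 2), P⁻¹ = [[-3, 1], [-5, 2]].
A³ = P·diag(-8, 8)·P⁻¹ = [[-88, 32], [-240, 88]].
The requested entry is 88.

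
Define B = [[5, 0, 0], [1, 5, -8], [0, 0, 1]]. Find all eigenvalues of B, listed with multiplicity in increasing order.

Characteristic polynomial: p(μ) = μ^3 - 11μ^2 + 35μ - 25 = (μ - 5)^2(μ - 1).
Roots (with multiplicity): 1, 5, 5.

1, 5, 5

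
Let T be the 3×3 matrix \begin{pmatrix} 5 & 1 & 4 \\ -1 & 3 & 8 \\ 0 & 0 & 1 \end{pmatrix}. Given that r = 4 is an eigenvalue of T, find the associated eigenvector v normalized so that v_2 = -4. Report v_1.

4

T − 4I = [[1, 1, 4], [-1, -1, 8], [0, 0, -3]].
Solving (T − 4I)v = 0 gives the eigenspace spanned by (4, -4, 0).
With v_2 = -4, v = (4, -4, 0), so v_1 = 4.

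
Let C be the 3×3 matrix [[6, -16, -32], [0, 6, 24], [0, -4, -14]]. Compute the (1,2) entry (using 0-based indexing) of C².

-192

Characteristic polynomial: s^3 + 2s^2 - 36s - 72 = (s - 6)(s + 2)(s + 6), so the eigenvalues are -6, -2, 6.
s=6: eigenvector (1, 0, 0).
s=-2: eigenvector (2, 3, -1).
s=-6: eigenvector (0, -2, 1).
P = [[1, 2, 0], [0, 3, -2], [0, -1, 1]], D = diag(6, -2, -6), P⁻¹ = [[1, -2, -4], [0, 1, 2], [0, 1, 3]].
C² = P·diag(36, 4, 36)·P⁻¹ = [[36, -64, -128], [0, -60, -192], [0, 32, 100]].
The requested entry is -192.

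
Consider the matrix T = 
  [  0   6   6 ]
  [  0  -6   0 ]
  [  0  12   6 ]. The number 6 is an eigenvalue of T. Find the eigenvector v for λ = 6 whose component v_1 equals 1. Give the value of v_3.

T − 6I = [[-6, 6, 6], [0, -12, 0], [0, 12, 0]].
Solving (T − 6I)v = 0 gives the eigenspace spanned by (1, 0, 1).
With v_1 = 1, v = (1, 0, 1), so v_3 = 1.

1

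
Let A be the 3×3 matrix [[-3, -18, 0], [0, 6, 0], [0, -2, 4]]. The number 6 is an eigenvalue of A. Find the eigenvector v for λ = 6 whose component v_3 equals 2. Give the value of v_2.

A − 6I = [[-9, -18, 0], [0, 0, 0], [0, -2, -2]].
Solving (A − 6I)v = 0 gives the eigenspace spanned by (4, -2, 2).
With v_3 = 2, v = (4, -2, 2), so v_2 = -2.

-2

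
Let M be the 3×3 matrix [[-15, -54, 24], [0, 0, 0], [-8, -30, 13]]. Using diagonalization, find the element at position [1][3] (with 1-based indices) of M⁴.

Characteristic polynomial: s^3 + 2s^2 - 3s = s(s - 1)(s + 3), so the eigenvalues are -3, 0, 1.
s=1: eigenvector (-3, 0, -2).
s=0: eigenvector (6, 1, 6).
s=-3: eigenvector (2, 0, 1).
P = [[-3, 6, 2], [0, 1, 0], [-2, 6, 1]], D = diag(1, 0, -3), P⁻¹ = [[1, 6, -2], [0, 1, 0], [2, 6, -3]].
M⁴ = P·diag(1, 0, 81)·P⁻¹ = [[321, 954, -480], [0, 0, 0], [160, 474, -239]].
The requested entry is -480.

-480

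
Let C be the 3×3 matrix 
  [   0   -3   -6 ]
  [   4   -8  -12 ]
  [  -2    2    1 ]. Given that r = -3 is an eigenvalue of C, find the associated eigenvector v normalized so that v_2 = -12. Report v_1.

C + 3I = [[3, -3, -6], [4, -5, -12], [-2, 2, 4]].
Solving (C + 3I)v = 0 gives the eigenspace spanned by (-6, -12, 3).
With v_2 = -12, v = (-6, -12, 3), so v_1 = -6.

-6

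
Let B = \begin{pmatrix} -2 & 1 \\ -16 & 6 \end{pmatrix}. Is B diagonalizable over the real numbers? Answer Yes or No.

No

Characteristic polynomial: p(r) = r^2 - 4r + 4 = (r - 2)^2.
r = 2 has algebraic multiplicity 2; rank(B − 2I) = 1, so geometric multiplicity = 1.
Geometric multiplicity < algebraic multiplicity, so B is not diagonalizable.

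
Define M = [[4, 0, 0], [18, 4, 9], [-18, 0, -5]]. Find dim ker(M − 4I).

M − 4I = [[0, 0, 0], [18, 0, 9], [-18, 0, -9]].
This matrix has rank 1, so its null space has dimension 3 − 1 = 2.

2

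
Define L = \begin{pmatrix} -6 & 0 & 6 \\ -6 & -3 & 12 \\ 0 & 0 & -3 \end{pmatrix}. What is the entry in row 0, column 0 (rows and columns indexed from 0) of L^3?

-216

Characteristic polynomial: λ^3 + 12λ^2 + 45λ + 54 = (λ + 3)^2(λ + 6), so the eigenvalues are -6, -3, -3.
λ=-3: eigenvector (6, 11, 3).
λ=-3: eigenvector (-4, -7, -2).
λ=-6: eigenvector (1, 2, 0).
P = [[6, -4, 1], [11, -7, 2], [3, -2, 0]], D = diag(-3, -3, -6), P⁻¹ = [[-4, 2, 1], [-6, 3, 1], [1, 0, -2]].
L³ = P·diag(-27, -27, -216)·P⁻¹ = [[-216, 0, 378], [-378, -27, 756], [0, 0, -27]].
The requested entry is -216.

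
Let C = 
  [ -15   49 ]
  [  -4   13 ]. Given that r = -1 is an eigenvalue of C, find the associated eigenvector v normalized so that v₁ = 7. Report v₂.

2

C + 1I = [[-14, 49], [-4, 14]].
Solving (C + 1I)v = 0 gives the eigenspace spanned by (7, 2).
With v₁ = 7, v = (7, 2), so v₂ = 2.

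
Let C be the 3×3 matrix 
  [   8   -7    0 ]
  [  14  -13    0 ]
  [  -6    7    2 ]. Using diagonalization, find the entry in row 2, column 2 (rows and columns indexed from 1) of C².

Characteristic polynomial: μ^3 + 3μ^2 - 16μ + 12 = (μ - 2)(μ - 1)(μ + 6), so the eigenvalues are -6, 1, 2.
μ=-6: eigenvector (-1, -2, 1).
μ=1: eigenvector (1, 1, -1).
μ=2: eigenvector (0, 0, 1).
P = [[-1, 1, 0], [-2, 1, 0], [1, -1, 1]], D = diag(-6, 1, 2), P⁻¹ = [[1, -1, 0], [2, -1, 0], [1, 0, 1]].
C² = P·diag(36, 1, 4)·P⁻¹ = [[-34, 35, 0], [-70, 71, 0], [38, -35, 4]].
The requested entry is 71.

71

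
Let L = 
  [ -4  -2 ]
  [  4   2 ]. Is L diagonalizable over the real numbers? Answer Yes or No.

Yes

Characteristic polynomial: p(λ) = λ^2 + 2λ = λ(λ + 2).
All 2 eigenvalues are distinct, so L is diagonalizable.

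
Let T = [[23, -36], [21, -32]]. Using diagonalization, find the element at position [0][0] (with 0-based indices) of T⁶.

-307187

Characteristic polynomial: s^2 + 9s + 20 = (s + 4)(s + 5), so the eigenvalues are -5, -4.
s=-4: eigenvector (4, 3).
s=-5: eigenvector (9, 7).
P = [[4, 9], [3, 7]], D = diag(-4, -5), P⁻¹ = [[7, -9], [-3, 4]].
T⁶ = P·diag(4096, 15625)·P⁻¹ = [[-307187, 415044], [-242109, 326908]].
The requested entry is -307187.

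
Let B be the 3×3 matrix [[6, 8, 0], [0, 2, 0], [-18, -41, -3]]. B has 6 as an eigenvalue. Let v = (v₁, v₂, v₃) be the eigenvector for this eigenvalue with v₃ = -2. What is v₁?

B − 6I = [[0, 8, 0], [0, -4, 0], [-18, -41, -9]].
Solving (B − 6I)v = 0 gives the eigenspace spanned by (1, 0, -2).
With v₃ = -2, v = (1, 0, -2), so v₁ = 1.

1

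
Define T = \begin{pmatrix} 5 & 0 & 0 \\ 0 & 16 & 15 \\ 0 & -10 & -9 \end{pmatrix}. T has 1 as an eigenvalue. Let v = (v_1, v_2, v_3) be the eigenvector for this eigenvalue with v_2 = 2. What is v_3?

-2

T − 1I = [[4, 0, 0], [0, 15, 15], [0, -10, -10]].
Solving (T − 1I)v = 0 gives the eigenspace spanned by (0, 2, -2).
With v_2 = 2, v = (0, 2, -2), so v_3 = -2.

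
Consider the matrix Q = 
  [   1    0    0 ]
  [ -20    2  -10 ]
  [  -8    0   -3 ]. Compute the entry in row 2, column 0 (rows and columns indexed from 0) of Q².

16

Characteristic polynomial: λ^3 - 7λ + 6 = (λ - 2)(λ - 1)(λ + 3), so the eigenvalues are -3, 1, 2.
λ=1: eigenvector (1, 0, -2).
λ=2: eigenvector (0, 1, 0).
λ=-3: eigenvector (0, 2, 1).
P = [[1, 0, 0], [0, 1, 2], [-2, 0, 1]], D = diag(1, 2, -3), P⁻¹ = [[1, 0, 0], [-4, 1, -2], [2, 0, 1]].
Q² = P·diag(1, 4, 9)·P⁻¹ = [[1, 0, 0], [20, 4, 10], [16, 0, 9]].
The requested entry is 16.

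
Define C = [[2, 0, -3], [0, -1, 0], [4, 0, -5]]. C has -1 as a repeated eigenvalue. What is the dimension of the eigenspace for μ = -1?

C + 1I = [[3, 0, -3], [0, 0, 0], [4, 0, -4]].
This matrix has rank 1, so its null space has dimension 3 − 1 = 2.

2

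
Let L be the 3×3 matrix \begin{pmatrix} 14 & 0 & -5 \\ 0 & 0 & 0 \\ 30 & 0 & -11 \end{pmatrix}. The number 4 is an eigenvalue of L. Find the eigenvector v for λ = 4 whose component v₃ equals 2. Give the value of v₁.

L − 4I = [[10, 0, -5], [0, -4, 0], [30, 0, -15]].
Solving (L − 4I)v = 0 gives the eigenspace spanned by (1, 0, 2).
With v₃ = 2, v = (1, 0, 2), so v₁ = 1.

1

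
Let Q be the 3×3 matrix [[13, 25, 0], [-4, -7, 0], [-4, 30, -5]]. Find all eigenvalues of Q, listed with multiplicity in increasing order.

Characteristic polynomial: p(t) = t^3 - t^2 - 21t + 45 = (t - 3)^2(t + 5).
Roots (with multiplicity): -5, 3, 3.

-5, 3, 3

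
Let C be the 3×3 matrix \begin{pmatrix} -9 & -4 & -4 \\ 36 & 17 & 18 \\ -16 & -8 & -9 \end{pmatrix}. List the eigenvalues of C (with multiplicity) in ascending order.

Characteristic polynomial: p(λ) = λ^3 + λ^2 - λ - 1 = (λ - 1)(λ + 1)^2.
Roots (with multiplicity): -1, -1, 1.

-1, -1, 1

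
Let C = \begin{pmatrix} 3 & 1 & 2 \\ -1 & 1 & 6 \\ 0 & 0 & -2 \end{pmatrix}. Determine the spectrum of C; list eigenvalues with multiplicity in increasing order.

Characteristic polynomial: p(λ) = λ^3 - 2λ^2 - 4λ + 8 = (λ - 2)^2(λ + 2).
Roots (with multiplicity): -2, 2, 2.

-2, 2, 2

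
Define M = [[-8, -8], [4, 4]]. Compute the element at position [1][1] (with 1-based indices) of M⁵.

Characteristic polynomial: s^2 + 4s = s(s + 4), so the eigenvalues are -4, 0.
s=-4: eigenvector (2, -1).
s=0: eigenvector (-1, 1).
P = [[2, -1], [-1, 1]], D = diag(-4, 0), P⁻¹ = [[1, 1], [1, 2]].
M⁵ = P·diag(-1024, 0)·P⁻¹ = [[-2048, -2048], [1024, 1024]].
The requested entry is -2048.

-2048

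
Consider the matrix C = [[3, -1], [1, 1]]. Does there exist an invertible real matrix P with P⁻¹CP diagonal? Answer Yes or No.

No

Characteristic polynomial: p(t) = t^2 - 4t + 4 = (t - 2)^2.
t = 2 has algebraic multiplicity 2; rank(C − 2I) = 1, so geometric multiplicity = 1.
Geometric multiplicity < algebraic multiplicity, so C is not diagonalizable.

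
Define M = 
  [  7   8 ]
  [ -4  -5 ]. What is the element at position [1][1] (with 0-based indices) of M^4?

Characteristic polynomial: s^2 - 2s - 3 = (s - 3)(s + 1), so the eigenvalues are -1, 3.
s=3: eigenvector (2, -1).
s=-1: eigenvector (-1, 1).
P = [[2, -1], [-1, 1]], D = diag(3, -1), P⁻¹ = [[1, 1], [1, 2]].
M⁴ = P·diag(81, 1)·P⁻¹ = [[161, 160], [-80, -79]].
The requested entry is -79.

-79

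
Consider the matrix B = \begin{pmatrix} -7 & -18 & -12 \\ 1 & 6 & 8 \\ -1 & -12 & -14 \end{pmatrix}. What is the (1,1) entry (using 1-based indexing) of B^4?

Characteristic polynomial: t^3 + 15t^2 + 74t + 120 = (t + 4)(t + 5)(t + 6), so the eigenvalues are -6, -5, -4.
t=-5: eigenvector (3, -1, 1).
t=-6: eigenvector (0, -2, 3).
t=-4: eigenvector (-2, 1, -1).
P = [[3, 0, -2], [-1, -2, 1], [1, 3, -1]], D = diag(-5, -6, -4), P⁻¹ = [[1, 6, 4], [0, 1, 1], [1, 9, 6]].
B⁴ = P·diag(625, 1296, 256)·P⁻¹ = [[1363, 6642, 4428], [-369, -4038, -3556], [369, 5334, 4852]].
The requested entry is 1363.

1363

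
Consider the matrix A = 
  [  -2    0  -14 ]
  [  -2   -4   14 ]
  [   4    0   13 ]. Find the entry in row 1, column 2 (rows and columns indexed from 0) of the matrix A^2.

Characteristic polynomial: s^3 - 7s^2 - 14s + 120 = (s - 6)(s - 5)(s + 4), so the eigenvalues are -4, 5, 6.
s=6: eigenvector (-7, 7, 4).
s=-4: eigenvector (0, 1, 0).
s=5: eigenvector (-2, 2, 1).
P = [[-7, 0, -2], [7, 1, 2], [4, 0, 1]], D = diag(6, -4, 5), P⁻¹ = [[1, 0, 2], [1, 1, 0], [-4, 0, -7]].
A² = P·diag(36, 16, 25)·P⁻¹ = [[-52, 0, -154], [68, 16, 154], [44, 0, 113]].
The requested entry is 154.

154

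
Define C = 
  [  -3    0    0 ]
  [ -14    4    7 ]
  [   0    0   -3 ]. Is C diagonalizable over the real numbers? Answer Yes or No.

Yes

Characteristic polynomial: p(r) = r^3 + 2r^2 - 15r - 36 = (r - 4)(r + 3)^2.
r = -3 has algebraic multiplicity 2; rank(C + 3I) = 1, so geometric multiplicity = 2.
Every eigenvalue has geometric = algebraic multiplicity, so C is diagonalizable.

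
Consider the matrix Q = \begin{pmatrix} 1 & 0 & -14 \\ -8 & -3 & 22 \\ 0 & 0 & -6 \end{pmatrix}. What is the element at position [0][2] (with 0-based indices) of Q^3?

-434

Characteristic polynomial: r^3 + 8r^2 + 9r - 18 = (r - 1)(r + 3)(r + 6), so the eigenvalues are -6, -3, 1.
r=1: eigenvector (1, -2, 0).
r=-3: eigenvector (0, 1, 0).
r=-6: eigenvector (2, -2, 1).
P = [[1, 0, 2], [-2, 1, -2], [0, 0, 1]], D = diag(1, -3, -6), P⁻¹ = [[1, 0, -2], [2, 1, -2], [0, 0, 1]].
Q³ = P·diag(1, -27, -216)·P⁻¹ = [[1, 0, -434], [-56, -27, 490], [0, 0, -216]].
The requested entry is -434.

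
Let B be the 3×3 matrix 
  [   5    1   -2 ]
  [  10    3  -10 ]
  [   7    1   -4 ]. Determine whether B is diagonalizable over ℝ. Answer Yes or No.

No

Characteristic polynomial: p(μ) = μ^3 - 4μ^2 - 3μ + 18 = (μ - 3)^2(μ + 2).
μ = 3 has algebraic multiplicity 2; rank(B − 3I) = 2, so geometric multiplicity = 1.
Geometric multiplicity < algebraic multiplicity, so B is not diagonalizable.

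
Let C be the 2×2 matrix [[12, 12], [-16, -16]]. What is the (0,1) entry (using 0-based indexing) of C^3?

192

Characteristic polynomial: s^2 + 4s = s(s + 4), so the eigenvalues are -4, 0.
s=0: eigenvector (1, -1).
s=-4: eigenvector (-3, 4).
P = [[1, -3], [-1, 4]], D = diag(0, -4), P⁻¹ = [[4, 3], [1, 1]].
C³ = P·diag(0, -64)·P⁻¹ = [[192, 192], [-256, -256]].
The requested entry is 192.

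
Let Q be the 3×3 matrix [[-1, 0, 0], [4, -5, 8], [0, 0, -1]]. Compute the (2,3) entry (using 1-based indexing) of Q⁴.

-1248

Characteristic polynomial: s^3 + 7s^2 + 11s + 5 = (s + 1)^2(s + 5), so the eigenvalues are -5, -1, -1.
s=-1: eigenvector (1, 1, 0).
s=-1: eigenvector (0, 2, 1).
s=-5: eigenvector (0, 1, 0).
P = [[1, 0, 0], [1, 2, 1], [0, 1, 0]], D = diag(-1, -1, -5), P⁻¹ = [[1, 0, 0], [0, 0, 1], [-1, 1, -2]].
Q⁴ = P·diag(1, 1, 625)·P⁻¹ = [[1, 0, 0], [-624, 625, -1248], [0, 0, 1]].
The requested entry is -1248.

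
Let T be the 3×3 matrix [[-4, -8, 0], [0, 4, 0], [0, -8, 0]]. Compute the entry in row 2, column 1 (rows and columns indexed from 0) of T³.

Characteristic polynomial: μ^3 - 16μ = μ(μ - 4)(μ + 4), so the eigenvalues are -4, 0, 4.
μ=-4: eigenvector (1, 0, 0).
μ=4: eigenvector (-1, 1, -2).
μ=0: eigenvector (0, 0, 1).
P = [[1, -1, 0], [0, 1, 0], [0, -2, 1]], D = diag(-4, 4, 0), P⁻¹ = [[1, 1, 0], [0, 1, 0], [0, 2, 1]].
T³ = P·diag(-64, 64, 0)·P⁻¹ = [[-64, -128, 0], [0, 64, 0], [0, -128, 0]].
The requested entry is -128.

-128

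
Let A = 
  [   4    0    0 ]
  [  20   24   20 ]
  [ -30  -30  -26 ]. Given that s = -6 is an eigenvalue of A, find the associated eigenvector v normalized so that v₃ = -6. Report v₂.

4

A + 6I = [[10, 0, 0], [20, 30, 20], [-30, -30, -20]].
Solving (A + 6I)v = 0 gives the eigenspace spanned by (0, 4, -6).
With v₃ = -6, v = (0, 4, -6), so v₂ = 4.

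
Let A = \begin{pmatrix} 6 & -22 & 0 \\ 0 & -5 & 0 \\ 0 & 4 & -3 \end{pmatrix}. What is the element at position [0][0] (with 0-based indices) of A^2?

36

Characteristic polynomial: t^3 + 2t^2 - 33t - 90 = (t - 6)(t + 3)(t + 5), so the eigenvalues are -5, -3, 6.
t=6: eigenvector (1, 0, 0).
t=-3: eigenvector (0, 0, 1).
t=-5: eigenvector (2, 1, -2).
P = [[1, 0, 2], [0, 0, 1], [0, 1, -2]], D = diag(6, -3, -5), P⁻¹ = [[1, -2, 0], [0, 2, 1], [0, 1, 0]].
A² = P·diag(36, 9, 25)·P⁻¹ = [[36, -22, 0], [0, 25, 0], [0, -32, 9]].
The requested entry is 36.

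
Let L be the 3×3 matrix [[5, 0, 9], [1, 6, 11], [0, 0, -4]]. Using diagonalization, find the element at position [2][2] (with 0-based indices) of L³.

-64

Characteristic polynomial: t^3 - 7t^2 - 14t + 120 = (t - 6)(t - 5)(t + 4), so the eigenvalues are -4, 5, 6.
t=6: eigenvector (0, 1, 0).
t=5: eigenvector (1, -1, 0).
t=-4: eigenvector (-1, -1, 1).
P = [[0, 1, -1], [1, -1, -1], [0, 0, 1]], D = diag(6, 5, -4), P⁻¹ = [[1, 1, 2], [1, 0, 1], [0, 0, 1]].
L³ = P·diag(216, 125, -64)·P⁻¹ = [[125, 0, 189], [91, 216, 371], [0, 0, -64]].
The requested entry is -64.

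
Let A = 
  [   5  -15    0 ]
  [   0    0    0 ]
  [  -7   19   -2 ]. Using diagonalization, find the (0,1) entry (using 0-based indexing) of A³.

-375

Characteristic polynomial: t^3 - 3t^2 - 10t = t(t - 5)(t + 2), so the eigenvalues are -2, 0, 5.
t=5: eigenvector (1, 0, -1).
t=0: eigenvector (3, 1, -1).
t=-2: eigenvector (0, 0, 1).
P = [[1, 3, 0], [0, 1, 0], [-1, -1, 1]], D = diag(5, 0, -2), P⁻¹ = [[1, -3, 0], [0, 1, 0], [1, -2, 1]].
A³ = P·diag(125, 0, -8)·P⁻¹ = [[125, -375, 0], [0, 0, 0], [-133, 391, -8]].
The requested entry is -375.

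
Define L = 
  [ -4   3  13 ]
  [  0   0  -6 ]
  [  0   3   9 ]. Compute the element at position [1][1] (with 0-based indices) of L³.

Characteristic polynomial: μ^3 - 5μ^2 - 18μ + 72 = (μ - 6)(μ - 3)(μ + 4), so the eigenvalues are -4, 3, 6.
μ=-4: eigenvector (1, 0, 0).
μ=6: eigenvector (-1, 1, -1).
μ=3: eigenvector (-1, 2, -1).
P = [[1, -1, -1], [0, 1, 2], [0, -1, -1]], D = diag(-4, 6, 3), P⁻¹ = [[1, 0, -1], [0, -1, -2], [0, 1, 1]].
L³ = P·diag(-64, 216, 27)·P⁻¹ = [[-64, 189, 469], [0, -162, -378], [0, 189, 405]].
The requested entry is -162.

-162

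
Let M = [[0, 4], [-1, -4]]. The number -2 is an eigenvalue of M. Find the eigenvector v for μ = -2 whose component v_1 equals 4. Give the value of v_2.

-2

M + 2I = [[2, 4], [-1, -2]].
Solving (M + 2I)v = 0 gives the eigenspace spanned by (4, -2).
With v_1 = 4, v = (4, -2), so v_2 = -2.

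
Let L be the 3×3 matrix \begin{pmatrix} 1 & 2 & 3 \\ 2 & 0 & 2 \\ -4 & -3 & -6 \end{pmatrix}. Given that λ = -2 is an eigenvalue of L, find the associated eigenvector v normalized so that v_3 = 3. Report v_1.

-3

L + 2I = [[3, 2, 3], [2, 2, 2], [-4, -3, -4]].
Solving (L + 2I)v = 0 gives the eigenspace spanned by (-3, 0, 3).
With v_3 = 3, v = (-3, 0, 3), so v_1 = -3.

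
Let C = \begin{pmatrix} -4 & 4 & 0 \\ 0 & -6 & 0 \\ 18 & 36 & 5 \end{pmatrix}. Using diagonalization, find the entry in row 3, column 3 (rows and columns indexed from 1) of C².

25

Characteristic polynomial: λ^3 + 5λ^2 - 26λ - 120 = (λ - 5)(λ + 4)(λ + 6), so the eigenvalues are -6, -4, 5.
λ=5: eigenvector (0, 0, 1).
λ=-6: eigenvector (-2, 1, 0).
λ=-4: eigenvector (1, 0, -2).
P = [[0, -2, 1], [0, 1, 0], [1, 0, -2]], D = diag(5, -6, -4), P⁻¹ = [[2, 4, 1], [0, 1, 0], [1, 2, 0]].
C² = P·diag(25, 36, 16)·P⁻¹ = [[16, -40, 0], [0, 36, 0], [18, 36, 25]].
The requested entry is 25.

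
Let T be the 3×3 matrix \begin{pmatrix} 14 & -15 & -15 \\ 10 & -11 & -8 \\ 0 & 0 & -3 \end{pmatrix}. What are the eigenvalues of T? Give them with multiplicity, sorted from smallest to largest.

-3, -1, 4

Characteristic polynomial: p(μ) = μ^3 - 13μ - 12 = (μ - 4)(μ + 1)(μ + 3).
Roots (with multiplicity): -3, -1, 4.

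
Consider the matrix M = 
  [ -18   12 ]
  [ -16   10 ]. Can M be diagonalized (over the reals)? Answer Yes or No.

Yes

Characteristic polynomial: p(μ) = μ^2 + 8μ + 12 = (μ + 2)(μ + 6).
All 2 eigenvalues are distinct, so M is diagonalizable.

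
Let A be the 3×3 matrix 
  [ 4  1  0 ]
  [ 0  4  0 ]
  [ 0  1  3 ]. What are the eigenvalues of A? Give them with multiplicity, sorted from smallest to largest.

Characteristic polynomial: p(μ) = μ^3 - 11μ^2 + 40μ - 48 = (μ - 4)^2(μ - 3).
Roots (with multiplicity): 3, 4, 4.

3, 4, 4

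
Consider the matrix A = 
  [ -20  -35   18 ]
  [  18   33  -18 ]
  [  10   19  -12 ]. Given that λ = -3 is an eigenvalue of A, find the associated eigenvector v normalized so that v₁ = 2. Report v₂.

A + 3I = [[-17, -35, 18], [18, 36, -18], [10, 19, -9]].
Solving (A + 3I)v = 0 gives the eigenspace spanned by (2, -2, -2).
With v₁ = 2, v = (2, -2, -2), so v₂ = -2.

-2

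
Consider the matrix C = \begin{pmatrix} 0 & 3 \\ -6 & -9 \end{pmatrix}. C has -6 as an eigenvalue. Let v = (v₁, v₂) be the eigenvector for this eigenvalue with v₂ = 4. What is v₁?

-2

C + 6I = [[6, 3], [-6, -3]].
Solving (C + 6I)v = 0 gives the eigenspace spanned by (-2, 4).
With v₂ = 4, v = (-2, 4), so v₁ = -2.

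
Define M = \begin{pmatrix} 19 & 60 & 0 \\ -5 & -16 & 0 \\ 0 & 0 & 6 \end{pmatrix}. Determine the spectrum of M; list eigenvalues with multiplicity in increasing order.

Characteristic polynomial: p(r) = r^3 - 9r^2 + 14r + 24 = (r - 6)(r - 4)(r + 1).
Roots (with multiplicity): -1, 4, 6.

-1, 4, 6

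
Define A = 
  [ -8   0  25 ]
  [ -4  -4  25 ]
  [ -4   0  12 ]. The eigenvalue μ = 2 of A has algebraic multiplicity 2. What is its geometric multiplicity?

A − 2I = [[-10, 0, 25], [-4, -6, 25], [-4, 0, 10]].
This matrix has rank 2, so its null space has dimension 3 − 2 = 1.

1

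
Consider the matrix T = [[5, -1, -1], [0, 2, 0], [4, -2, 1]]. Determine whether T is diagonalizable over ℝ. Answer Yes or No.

No

Characteristic polynomial: p(s) = s^3 - 8s^2 + 21s - 18 = (s - 3)^2(s - 2).
s = 3 has algebraic multiplicity 2; rank(T − 3I) = 2, so geometric multiplicity = 1.
Geometric multiplicity < algebraic multiplicity, so T is not diagonalizable.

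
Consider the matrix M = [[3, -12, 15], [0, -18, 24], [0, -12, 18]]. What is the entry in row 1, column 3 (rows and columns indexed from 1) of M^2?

27

Characteristic polynomial: t^3 - 3t^2 - 36t + 108 = (t - 6)(t - 3)(t + 6), so the eigenvalues are -6, 3, 6.
t=3: eigenvector (1, 0, 0).
t=6: eigenvector (-1, -1, -1).
t=-6: eigenvector (1, 2, 1).
P = [[1, -1, 1], [0, -1, 2], [0, -1, 1]], D = diag(3, 6, -6), P⁻¹ = [[1, 0, -1], [0, 1, -2], [0, 1, -1]].
M² = P·diag(9, 36, 36)·P⁻¹ = [[9, 0, 27], [0, 36, 0], [0, 0, 36]].
The requested entry is 27.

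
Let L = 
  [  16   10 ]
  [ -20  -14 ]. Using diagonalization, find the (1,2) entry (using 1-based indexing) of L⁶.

42560

Characteristic polynomial: s^2 - 2s - 24 = (s - 6)(s + 4), so the eigenvalues are -4, 6.
s=6: eigenvector (1, -1).
s=-4: eigenvector (-1, 2).
P = [[1, -1], [-1, 2]], D = diag(6, -4), P⁻¹ = [[2, 1], [1, 1]].
L⁶ = P·diag(46656, 4096)·P⁻¹ = [[89216, 42560], [-85120, -38464]].
The requested entry is 42560.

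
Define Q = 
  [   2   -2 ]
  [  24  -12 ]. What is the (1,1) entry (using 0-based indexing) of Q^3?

Characteristic polynomial: μ^2 + 10μ + 24 = (μ + 4)(μ + 6), so the eigenvalues are -6, -4.
μ=-4: eigenvector (1, 3).
μ=-6: eigenvector (1, 4).
P = [[1, 1], [3, 4]], D = diag(-4, -6), P⁻¹ = [[4, -1], [-3, 1]].
Q³ = P·diag(-64, -216)·P⁻¹ = [[392, -152], [1824, -672]].
The requested entry is -672.

-672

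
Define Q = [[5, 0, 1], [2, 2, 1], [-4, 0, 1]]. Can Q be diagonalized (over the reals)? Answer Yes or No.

Characteristic polynomial: p(r) = r^3 - 8r^2 + 21r - 18 = (r - 3)^2(r - 2).
r = 3 has algebraic multiplicity 2; rank(Q − 3I) = 2, so geometric multiplicity = 1.
Geometric multiplicity < algebraic multiplicity, so Q is not diagonalizable.

No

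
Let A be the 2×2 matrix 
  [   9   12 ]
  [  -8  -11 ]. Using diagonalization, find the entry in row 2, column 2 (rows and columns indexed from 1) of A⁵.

Characteristic polynomial: λ^2 + 2λ - 3 = (λ - 1)(λ + 3), so the eigenvalues are -3, 1.
λ=1: eigenvector (3, -2).
λ=-3: eigenvector (-1, 1).
P = [[3, -1], [-2, 1]], D = diag(1, -3), P⁻¹ = [[1, 1], [2, 3]].
A⁵ = P·diag(1, -243)·P⁻¹ = [[489, 732], [-488, -731]].
The requested entry is -731.

-731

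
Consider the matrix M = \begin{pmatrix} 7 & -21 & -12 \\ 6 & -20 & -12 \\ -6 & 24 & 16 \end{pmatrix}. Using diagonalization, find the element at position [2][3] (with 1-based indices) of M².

-24

Characteristic polynomial: λ^3 - 3λ^2 - 6λ + 8 = (λ - 4)(λ - 1)(λ + 2), so the eigenvalues are -2, 1, 4.
λ=1: eigenvector (3, 2, -2).
λ=-2: eigenvector (1, 1, -1).
λ=4: eigenvector (-2, -2, 3).
P = [[3, 1, -2], [2, 1, -2], [-2, -1, 3]], D = diag(1, -2, 4), P⁻¹ = [[1, -1, 0], [-2, 5, 2], [0, 1, 1]].
M² = P·diag(1, 4, 16)·P⁻¹ = [[-5, -15, -24], [-6, -14, -24], [6, 30, 40]].
The requested entry is -24.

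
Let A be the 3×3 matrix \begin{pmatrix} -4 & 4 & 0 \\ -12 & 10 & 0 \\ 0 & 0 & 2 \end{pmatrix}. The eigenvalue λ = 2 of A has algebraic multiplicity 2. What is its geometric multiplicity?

2

A − 2I = [[-6, 4, 0], [-12, 8, 0], [0, 0, 0]].
This matrix has rank 1, so its null space has dimension 3 − 1 = 2.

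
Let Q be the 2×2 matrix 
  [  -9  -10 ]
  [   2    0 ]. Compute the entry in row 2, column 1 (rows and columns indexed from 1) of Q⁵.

4202

Characteristic polynomial: λ^2 + 9λ + 20 = (λ + 4)(λ + 5), so the eigenvalues are -5, -4.
λ=-4: eigenvector (-2, 1).
λ=-5: eigenvector (5, -2).
P = [[-2, 5], [1, -2]], D = diag(-4, -5), P⁻¹ = [[2, 5], [1, 2]].
Q⁵ = P·diag(-1024, -3125)·P⁻¹ = [[-11529, -21010], [4202, 7380]].
The requested entry is 4202.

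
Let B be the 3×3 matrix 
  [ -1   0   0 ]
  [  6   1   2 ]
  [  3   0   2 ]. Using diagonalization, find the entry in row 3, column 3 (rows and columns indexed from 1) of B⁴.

16

Characteristic polynomial: λ^3 - 2λ^2 - λ + 2 = (λ - 2)(λ - 1)(λ + 1), so the eigenvalues are -1, 1, 2.
λ=-1: eigenvector (1, -2, -1).
λ=1: eigenvector (0, 1, 0).
λ=2: eigenvector (0, 2, 1).
P = [[1, 0, 0], [-2, 1, 2], [-1, 0, 1]], D = diag(-1, 1, 2), P⁻¹ = [[1, 0, 0], [0, 1, -2], [1, 0, 1]].
B⁴ = P·diag(1, 1, 16)·P⁻¹ = [[1, 0, 0], [30, 1, 30], [15, 0, 16]].
The requested entry is 16.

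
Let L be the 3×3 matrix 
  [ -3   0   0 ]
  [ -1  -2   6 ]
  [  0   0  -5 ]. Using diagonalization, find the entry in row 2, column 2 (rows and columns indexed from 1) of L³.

Characteristic polynomial: s^3 + 10s^2 + 31s + 30 = (s + 2)(s + 3)(s + 5), so the eigenvalues are -5, -3, -2.
s=-3: eigenvector (1, 1, 0).
s=-2: eigenvector (0, 1, 0).
s=-5: eigenvector (0, -2, 1).
P = [[1, 0, 0], [1, 1, -2], [0, 0, 1]], D = diag(-3, -2, -5), P⁻¹ = [[1, 0, 0], [-1, 1, 2], [0, 0, 1]].
L³ = P·diag(-27, -8, -125)·P⁻¹ = [[-27, 0, 0], [-19, -8, 234], [0, 0, -125]].
The requested entry is -8.

-8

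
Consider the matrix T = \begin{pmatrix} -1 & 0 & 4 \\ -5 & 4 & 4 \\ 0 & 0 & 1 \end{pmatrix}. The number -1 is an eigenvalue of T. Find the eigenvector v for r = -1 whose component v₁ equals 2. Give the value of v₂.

2

T + 1I = [[0, 0, 4], [-5, 5, 4], [0, 0, 2]].
Solving (T + 1I)v = 0 gives the eigenspace spanned by (2, 2, 0).
With v₁ = 2, v = (2, 2, 0), so v₂ = 2.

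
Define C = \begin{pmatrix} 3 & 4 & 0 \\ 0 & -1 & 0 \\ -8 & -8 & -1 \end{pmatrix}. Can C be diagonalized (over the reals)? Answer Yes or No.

Yes

Characteristic polynomial: p(λ) = λ^3 - λ^2 - 5λ - 3 = (λ - 3)(λ + 1)^2.
λ = -1 has algebraic multiplicity 2; rank(C + 1I) = 1, so geometric multiplicity = 2.
Every eigenvalue has geometric = algebraic multiplicity, so C is diagonalizable.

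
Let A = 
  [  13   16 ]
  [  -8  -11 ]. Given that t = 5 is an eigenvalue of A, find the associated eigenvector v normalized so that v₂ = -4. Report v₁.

8

A − 5I = [[8, 16], [-8, -16]].
Solving (A − 5I)v = 0 gives the eigenspace spanned by (8, -4).
With v₂ = -4, v = (8, -4), so v₁ = 8.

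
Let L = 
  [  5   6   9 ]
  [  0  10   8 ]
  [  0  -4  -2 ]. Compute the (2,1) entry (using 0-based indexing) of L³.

Characteristic polynomial: r^3 - 13r^2 + 52r - 60 = (r - 6)(r - 5)(r - 2), so the eigenvalues are 2, 5, 6.
r=5: eigenvector (1, 0, 0).
r=2: eigenvector (1, 1, -1).
r=6: eigenvector (3, 2, -1).
P = [[1, 1, 3], [0, 1, 2], [0, -1, -1]], D = diag(5, 2, 6), P⁻¹ = [[1, -2, -1], [0, -1, -2], [0, 1, 1]].
L³ = P·diag(125, 8, 216)·P⁻¹ = [[125, 390, 507], [0, 424, 416], [0, -208, -200]].
The requested entry is -208.

-208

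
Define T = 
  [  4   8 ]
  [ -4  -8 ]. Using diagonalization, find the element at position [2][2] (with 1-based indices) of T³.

Characteristic polynomial: s^2 + 4s = s(s + 4), so the eigenvalues are -4, 0.
s=0: eigenvector (-2, 1).
s=-4: eigenvector (-1, 1).
P = [[-2, -1], [1, 1]], D = diag(0, -4), P⁻¹ = [[-1, -1], [1, 2]].
T³ = P·diag(0, -64)·P⁻¹ = [[64, 128], [-64, -128]].
The requested entry is -128.

-128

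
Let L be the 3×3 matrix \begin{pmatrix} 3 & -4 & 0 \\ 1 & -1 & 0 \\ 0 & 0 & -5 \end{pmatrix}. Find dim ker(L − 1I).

1

L − 1I = [[2, -4, 0], [1, -2, 0], [0, 0, -6]].
This matrix has rank 2, so its null space has dimension 3 − 2 = 1.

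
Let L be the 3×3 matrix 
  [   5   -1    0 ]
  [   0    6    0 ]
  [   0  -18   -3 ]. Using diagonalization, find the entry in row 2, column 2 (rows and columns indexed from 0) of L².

9

Characteristic polynomial: r^3 - 8r^2 - 3r + 90 = (r - 6)(r - 5)(r + 3), so the eigenvalues are -3, 5, 6.
r=5: eigenvector (1, 0, 0).
r=6: eigenvector (-1, 1, -2).
r=-3: eigenvector (0, 0, 1).
P = [[1, -1, 0], [0, 1, 0], [0, -2, 1]], D = diag(5, 6, -3), P⁻¹ = [[1, 1, 0], [0, 1, 0], [0, 2, 1]].
L² = P·diag(25, 36, 9)·P⁻¹ = [[25, -11, 0], [0, 36, 0], [0, -54, 9]].
The requested entry is 9.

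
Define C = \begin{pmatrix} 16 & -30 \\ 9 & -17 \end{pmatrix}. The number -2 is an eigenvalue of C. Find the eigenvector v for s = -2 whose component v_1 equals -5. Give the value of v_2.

C + 2I = [[18, -30], [9, -15]].
Solving (C + 2I)v = 0 gives the eigenspace spanned by (-5, -3).
With v_1 = -5, v = (-5, -3), so v_2 = -3.

-3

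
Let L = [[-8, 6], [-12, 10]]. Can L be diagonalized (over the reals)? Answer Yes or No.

Yes

Characteristic polynomial: p(t) = t^2 - 2t - 8 = (t - 4)(t + 2).
All 2 eigenvalues are distinct, so L is diagonalizable.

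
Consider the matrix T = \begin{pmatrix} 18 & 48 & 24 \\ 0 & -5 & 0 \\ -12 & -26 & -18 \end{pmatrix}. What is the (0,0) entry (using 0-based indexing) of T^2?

Characteristic polynomial: r^3 + 5r^2 - 36r - 180 = (r - 6)(r + 5)(r + 6), so the eigenvalues are -6, -5, 6.
r=-6: eigenvector (1, 0, -1).
r=-5: eigenvector (0, 1, -2).
r=6: eigenvector (2, 0, -1).
P = [[1, 0, 2], [0, 1, 0], [-1, -2, -1]], D = diag(-6, -5, 6), P⁻¹ = [[-1, -4, -2], [0, 1, 0], [1, 2, 1]].
T² = P·diag(36, 25, 36)·P⁻¹ = [[36, 0, 0], [0, 25, 0], [0, 22, 36]].
The requested entry is 36.

36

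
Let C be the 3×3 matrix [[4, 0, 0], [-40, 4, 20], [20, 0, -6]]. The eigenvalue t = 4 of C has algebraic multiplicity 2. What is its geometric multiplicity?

2

C − 4I = [[0, 0, 0], [-40, 0, 20], [20, 0, -10]].
This matrix has rank 1, so its null space has dimension 3 − 1 = 2.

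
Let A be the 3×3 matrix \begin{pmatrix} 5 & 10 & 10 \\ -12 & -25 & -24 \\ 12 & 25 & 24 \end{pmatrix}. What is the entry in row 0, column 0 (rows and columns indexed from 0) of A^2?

25

Characteristic polynomial: r^3 - 4r^2 - 5r = r(r - 5)(r + 1), so the eigenvalues are -1, 0, 5.
r=5: eigenvector (1, -2, 2).
r=-1: eigenvector (0, 1, -1).
r=0: eigenvector (-2, 0, 1).
P = [[1, 0, -2], [-2, 1, 0], [2, -1, 1]], D = diag(5, -1, 0), P⁻¹ = [[1, 2, 2], [2, 5, 4], [0, 1, 1]].
A² = P·diag(25, 1, 0)·P⁻¹ = [[25, 50, 50], [-48, -95, -96], [48, 95, 96]].
The requested entry is 25.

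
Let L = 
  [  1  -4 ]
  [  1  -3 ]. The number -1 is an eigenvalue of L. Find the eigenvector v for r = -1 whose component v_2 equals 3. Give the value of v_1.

6

L + 1I = [[2, -4], [1, -2]].
Solving (L + 1I)v = 0 gives the eigenspace spanned by (6, 3).
With v_2 = 3, v = (6, 3), so v_1 = 6.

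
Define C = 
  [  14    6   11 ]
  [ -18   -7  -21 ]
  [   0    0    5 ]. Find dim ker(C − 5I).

C − 5I = [[9, 6, 11], [-18, -12, -21], [0, 0, 0]].
This matrix has rank 2, so its null space has dimension 3 − 2 = 1.

1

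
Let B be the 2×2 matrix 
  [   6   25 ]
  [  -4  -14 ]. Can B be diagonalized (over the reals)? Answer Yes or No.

No

Characteristic polynomial: p(t) = t^2 + 8t + 16 = (t + 4)^2.
t = -4 has algebraic multiplicity 2; rank(B + 4I) = 1, so geometric multiplicity = 1.
Geometric multiplicity < algebraic multiplicity, so B is not diagonalizable.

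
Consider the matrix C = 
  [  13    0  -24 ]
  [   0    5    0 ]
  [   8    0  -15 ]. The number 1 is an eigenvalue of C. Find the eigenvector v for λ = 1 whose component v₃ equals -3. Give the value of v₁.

-6

C − 1I = [[12, 0, -24], [0, 4, 0], [8, 0, -16]].
Solving (C − 1I)v = 0 gives the eigenspace spanned by (-6, 0, -3).
With v₃ = -3, v = (-6, 0, -3), so v₁ = -6.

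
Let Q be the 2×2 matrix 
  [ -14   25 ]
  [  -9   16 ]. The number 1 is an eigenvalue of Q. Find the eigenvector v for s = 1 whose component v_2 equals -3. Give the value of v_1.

-5

Q − 1I = [[-15, 25], [-9, 15]].
Solving (Q − 1I)v = 0 gives the eigenspace spanned by (-5, -3).
With v_2 = -3, v = (-5, -3), so v_1 = -5.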